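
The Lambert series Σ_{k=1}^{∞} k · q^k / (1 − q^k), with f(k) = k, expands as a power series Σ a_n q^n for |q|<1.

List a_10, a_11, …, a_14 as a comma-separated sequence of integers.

18, 12, 28, 14, 24

n=10: 1·10 2·5 5·2 10·1  f→[1+2+5+10]=18
q^11  k|11↦f(k): 11:11 1:1  a_11=12
n=12: 1·12 2·6 3·4 4·3 6·2 12·1  f→[1+2+3+4+6+12]=28
[q^13] f(1)=1,f(13)=13 ⇒ 14
n=14: 14·1 7·2 2·7 1·14  f→[14+7+2+1]=24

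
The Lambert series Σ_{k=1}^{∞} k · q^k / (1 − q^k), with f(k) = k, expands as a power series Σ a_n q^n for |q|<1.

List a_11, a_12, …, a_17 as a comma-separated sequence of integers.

12, 28, 14, 24, 24, 31, 18

d|11:{11,1}  Σf=11+1=12
q^12  k|12↦f(k): 1:1 2:2 3:3 4:4 6:6 12:12  a_12=28
q^13  k|13↦f(k): 13:13 1:1  a_13=14
d|14:{14,7,2,1}  Σf=14+7+2+1=24
[q^15] f(1)=1,f(3)=3,f(5)=5,f(15)=15 ⇒ 24
d|16:{16,8,4,2,1}  Σf=16+8+4+2+1=31
[q^17] f(17)=17,f(1)=1 ⇒ 18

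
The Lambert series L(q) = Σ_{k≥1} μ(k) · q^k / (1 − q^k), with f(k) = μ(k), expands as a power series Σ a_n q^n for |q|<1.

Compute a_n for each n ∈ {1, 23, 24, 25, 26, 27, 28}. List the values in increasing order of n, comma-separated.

1, 0, 0, 0, 0, 0, 0

d|1:{1}  Σμ=1=1
q^23  k|23↦μ(k): 1:1 23:-1  a_23=0
d|24:{24,12,8,6,4,3,2,1}  Σμ=0+0+0+1+0+(-1)+(-1)+1=0
n=25: 1·25 5·5 25·1  μ→[1+(-1)+0]=0
[q^26] μ(1)=1,μ(2)=-1,μ(13)=-1,μ(26)=1 ⇒ 0
n=27: 27·1 9·3 3·9 1·27  μ→[0+0+(-1)+1]=0
d|28:{28,14,7,4,2,1}  Σμ=0+1+(-1)+0+(-1)+1=0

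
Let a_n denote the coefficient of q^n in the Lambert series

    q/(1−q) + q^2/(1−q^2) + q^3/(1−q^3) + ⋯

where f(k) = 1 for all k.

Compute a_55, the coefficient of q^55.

d|55:{1,5,11,55}  Σf=1+1+1+1=4

a_55 = 4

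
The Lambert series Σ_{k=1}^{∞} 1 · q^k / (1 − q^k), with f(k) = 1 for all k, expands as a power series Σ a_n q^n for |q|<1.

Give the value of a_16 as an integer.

a_16 = 5

[q^16] f(16)=1,f(8)=1,f(4)=1,f(2)=1,f(1)=1 ⇒ 5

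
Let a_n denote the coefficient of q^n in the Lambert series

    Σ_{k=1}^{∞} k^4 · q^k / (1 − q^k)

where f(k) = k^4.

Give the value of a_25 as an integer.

a_25 = 391251

q^25  k|25↦f(k): 1:1 5:625 25:390625  a_25=391251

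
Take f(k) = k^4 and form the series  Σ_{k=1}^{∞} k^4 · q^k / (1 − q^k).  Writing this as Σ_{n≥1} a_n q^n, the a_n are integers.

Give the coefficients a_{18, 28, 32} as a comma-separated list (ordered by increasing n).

112931, 655746, 1118481

d|18:{18,9,6,3,2,1}  Σf=104976+6561+1296+81+16+1=112931
d|28:{1,2,4,7,14,28}  Σf=1+16+256+2401+38416+614656=655746
q^32  k|32↦f(k): 1:1 2:16 4:256 8:4096 16:65536 32:1048576  a_32=1118481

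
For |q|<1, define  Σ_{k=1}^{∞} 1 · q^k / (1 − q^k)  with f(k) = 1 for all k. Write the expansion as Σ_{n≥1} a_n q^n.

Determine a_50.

d|50:{50,25,10,5,2,1}  Σf=1+1+1+1+1+1=6

a_50 = 6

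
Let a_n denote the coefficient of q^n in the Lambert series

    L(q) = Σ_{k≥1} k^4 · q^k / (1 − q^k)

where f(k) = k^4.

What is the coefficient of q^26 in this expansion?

[q^26] f(26)=456976,f(13)=28561,f(2)=16,f(1)=1 ⇒ 485554

a_26 = 485554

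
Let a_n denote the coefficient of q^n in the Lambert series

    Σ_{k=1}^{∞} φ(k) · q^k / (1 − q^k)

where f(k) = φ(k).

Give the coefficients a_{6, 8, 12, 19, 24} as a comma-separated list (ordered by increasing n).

[q^6] φ(1)=1,φ(2)=1,φ(3)=2,φ(6)=2 ⇒ 6
n=8: 8·1 4·2 2·4 1·8  φ→[4+2+1+1]=8
d|12:{1,2,3,4,6,12}  Σφ=1+1+2+2+2+4=12
q^19  k|19↦φ(k): 19:18 1:1  a_19=19
[q^24] φ(1)=1,φ(2)=1,φ(3)=2,φ(4)=2,φ(6)=2,φ(8)=4,φ(12)=4,φ(24)=8 ⇒ 24

6, 8, 12, 19, 24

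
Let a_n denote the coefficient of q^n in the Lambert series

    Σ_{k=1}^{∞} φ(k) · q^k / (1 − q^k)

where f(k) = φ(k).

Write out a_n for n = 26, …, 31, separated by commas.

[q^26] φ(26)=12,φ(13)=12,φ(2)=1,φ(1)=1 ⇒ 26
d|27:{27,9,3,1}  Σφ=18+6+2+1=27
n=28: 28·1 14·2 7·4 4·7 2·14 1·28  φ→[12+6+6+2+1+1]=28
q^29  k|29↦φ(k): 29:28 1:1  a_29=29
q^30  k|30↦φ(k): 1:1 2:1 3:2 5:4 6:2 10:4 15:8 30:8  a_30=30
d|31:{31,1}  Σφ=30+1=31

26, 27, 28, 29, 30, 31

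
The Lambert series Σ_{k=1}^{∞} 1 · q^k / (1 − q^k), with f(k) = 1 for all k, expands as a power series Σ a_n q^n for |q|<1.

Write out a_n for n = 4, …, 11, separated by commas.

3, 2, 4, 2, 4, 3, 4, 2

d|4:{1,2,4}  Σf=1+1+1=3
[q^5] f(5)=1,f(1)=1 ⇒ 2
d|6:{1,2,3,6}  Σf=1+1+1+1=4
q^7  k|7↦f(k): 1:1 7:1  a_7=2
d|8:{8,4,2,1}  Σf=1+1+1+1=4
q^9  k|9↦f(k): 1:1 3:1 9:1  a_9=3
d|10:{10,5,2,1}  Σf=1+1+1+1=4
q^11  k|11↦f(k): 1:1 11:1  a_11=2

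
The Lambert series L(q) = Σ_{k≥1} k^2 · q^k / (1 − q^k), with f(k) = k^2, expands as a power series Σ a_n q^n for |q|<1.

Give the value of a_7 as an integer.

a_7 = 50

[q^7] f(7)=49,f(1)=1 ⇒ 50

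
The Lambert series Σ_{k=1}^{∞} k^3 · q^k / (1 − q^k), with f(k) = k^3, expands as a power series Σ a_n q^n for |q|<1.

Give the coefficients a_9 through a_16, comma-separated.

q^9  k|9↦f(k): 1:1 3:27 9:729  a_9=757
[q^10] f(10)=1000,f(5)=125,f(2)=8,f(1)=1 ⇒ 1134
n=11: 11·1 1·11  f→[1331+1]=1332
q^12  k|12↦f(k): 12:1728 6:216 4:64 3:27 2:8 1:1  a_12=2044
q^13  k|13↦f(k): 13:2197 1:1  a_13=2198
q^14  k|14↦f(k): 14:2744 7:343 2:8 1:1  a_14=3096
q^15  k|15↦f(k): 1:1 3:27 5:125 15:3375  a_15=3528
d|16:{16,8,4,2,1}  Σf=4096+512+64+8+1=4681

757, 1134, 1332, 2044, 2198, 3096, 3528, 4681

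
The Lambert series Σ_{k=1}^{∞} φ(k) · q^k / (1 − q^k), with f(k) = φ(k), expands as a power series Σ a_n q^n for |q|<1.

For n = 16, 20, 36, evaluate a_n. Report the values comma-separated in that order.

d|16:{1,2,4,8,16}  Σφ=1+1+2+4+8=16
n=20: 20·1 10·2 5·4 4·5 2·10 1·20  φ→[8+4+4+2+1+1]=20
[q^36] φ(1)=1,φ(2)=1,φ(3)=2,φ(4)=2,φ(6)=2,φ(9)=6,φ(12)=4,φ(18)=6,φ(36)=12 ⇒ 36

16, 20, 36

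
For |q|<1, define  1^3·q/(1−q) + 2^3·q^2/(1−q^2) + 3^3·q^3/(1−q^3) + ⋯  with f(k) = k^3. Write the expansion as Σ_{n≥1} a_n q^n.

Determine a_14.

d|14:{1,2,7,14}  Σf=1+8+343+2744=3096

a_14 = 3096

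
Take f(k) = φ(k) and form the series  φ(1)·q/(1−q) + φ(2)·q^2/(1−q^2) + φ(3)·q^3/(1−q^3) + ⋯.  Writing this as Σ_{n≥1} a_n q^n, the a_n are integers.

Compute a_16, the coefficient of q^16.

[q^16] φ(16)=8,φ(8)=4,φ(4)=2,φ(2)=1,φ(1)=1 ⇒ 16

a_16 = 16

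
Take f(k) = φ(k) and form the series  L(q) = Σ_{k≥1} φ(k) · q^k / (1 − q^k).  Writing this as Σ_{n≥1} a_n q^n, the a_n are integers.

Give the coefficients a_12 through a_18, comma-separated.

n=12: 1·12 2·6 3·4 4·3 6·2 12·1  φ→[1+1+2+2+2+4]=12
n=13: 1·13 13·1  φ→[1+12]=13
d|14:{14,7,2,1}  Σφ=6+6+1+1=14
n=15: 1·15 3·5 5·3 15·1  φ→[1+2+4+8]=15
[q^16] φ(1)=1,φ(2)=1,φ(4)=2,φ(8)=4,φ(16)=8 ⇒ 16
d|17:{17,1}  Σφ=16+1=17
d|18:{1,2,3,6,9,18}  Σφ=1+1+2+2+6+6=18

12, 13, 14, 15, 16, 17, 18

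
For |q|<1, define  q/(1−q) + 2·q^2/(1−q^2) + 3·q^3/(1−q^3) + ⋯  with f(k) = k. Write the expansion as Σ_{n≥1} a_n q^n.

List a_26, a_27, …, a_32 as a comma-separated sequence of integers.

42, 40, 56, 30, 72, 32, 63

d|26:{26,13,2,1}  Σf=26+13+2+1=42
[q^27] f(27)=27,f(9)=9,f(3)=3,f(1)=1 ⇒ 40
d|28:{1,2,4,7,14,28}  Σf=1+2+4+7+14+28=56
q^29  k|29↦f(k): 1:1 29:29  a_29=30
d|30:{1,2,3,5,6,10,15,30}  Σf=1+2+3+5+6+10+15+30=72
n=31: 1·31 31·1  f→[1+31]=32
d|32:{32,16,8,4,2,1}  Σf=32+16+8+4+2+1=63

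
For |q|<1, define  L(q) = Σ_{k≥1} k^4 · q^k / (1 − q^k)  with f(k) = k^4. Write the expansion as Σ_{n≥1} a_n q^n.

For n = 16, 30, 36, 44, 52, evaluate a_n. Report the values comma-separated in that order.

69905, 872644, 1813539, 3997266, 7797426

d|16:{1,2,4,8,16}  Σf=1+16+256+4096+65536=69905
q^30  k|30↦f(k): 1:1 2:16 3:81 5:625 6:1296 10:10000 15:50625 30:810000  a_30=872644
[q^36] f(36)=1679616,f(18)=104976,f(12)=20736,f(9)=6561,f(6)=1296,f(4)=256,f(3)=81,f(2)=16,f(1)=1 ⇒ 1813539
n=44: 44·1 22·2 11·4 4·11 2·22 1·44  f→[3748096+234256+14641+256+16+1]=3997266
n=52: 52·1 26·2 13·4 4·13 2·26 1·52  f→[7311616+456976+28561+256+16+1]=7797426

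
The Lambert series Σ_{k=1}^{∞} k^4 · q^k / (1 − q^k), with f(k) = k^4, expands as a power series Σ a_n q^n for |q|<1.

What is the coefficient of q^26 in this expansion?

a_26 = 485554

d|26:{1,2,13,26}  Σf=1+16+28561+456976=485554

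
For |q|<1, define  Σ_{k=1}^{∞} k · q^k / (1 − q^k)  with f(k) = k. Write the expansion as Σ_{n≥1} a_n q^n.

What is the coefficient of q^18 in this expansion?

d|18:{18,9,6,3,2,1}  Σf=18+9+6+3+2+1=39

a_18 = 39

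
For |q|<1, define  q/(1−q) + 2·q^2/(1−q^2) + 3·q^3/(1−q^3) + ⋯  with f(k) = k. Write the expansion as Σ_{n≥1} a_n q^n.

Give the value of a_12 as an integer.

n=12: 1·12 2·6 3·4 4·3 6·2 12·1  f→[1+2+3+4+6+12]=28

a_12 = 28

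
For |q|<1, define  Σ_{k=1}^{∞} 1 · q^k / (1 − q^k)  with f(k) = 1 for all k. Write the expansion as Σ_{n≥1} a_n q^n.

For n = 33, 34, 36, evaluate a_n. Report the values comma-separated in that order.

n=33: 33·1 11·3 3·11 1·33  f→[1+1+1+1]=4
d|34:{34,17,2,1}  Σf=1+1+1+1=4
[q^36] f(1)=1,f(2)=1,f(3)=1,f(4)=1,f(6)=1,f(9)=1,f(12)=1,f(18)=1,f(36)=1 ⇒ 9

4, 4, 9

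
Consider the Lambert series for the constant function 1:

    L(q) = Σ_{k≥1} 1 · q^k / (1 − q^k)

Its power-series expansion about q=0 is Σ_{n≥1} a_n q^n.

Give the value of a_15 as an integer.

a_15 = 4

n=15: 1·15 3·5 5·3 15·1  f→[1+1+1+1]=4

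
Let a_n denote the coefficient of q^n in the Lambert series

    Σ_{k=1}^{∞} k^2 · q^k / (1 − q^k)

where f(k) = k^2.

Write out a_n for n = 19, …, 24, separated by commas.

362, 546, 500, 610, 530, 850

q^19  k|19↦f(k): 19:361 1:1  a_19=362
q^20  k|20↦f(k): 20:400 10:100 5:25 4:16 2:4 1:1  a_20=546
[q^21] f(21)=441,f(7)=49,f(3)=9,f(1)=1 ⇒ 500
q^22  k|22↦f(k): 22:484 11:121 2:4 1:1  a_22=610
d|23:{23,1}  Σf=529+1=530
q^24  k|24↦f(k): 24:576 12:144 8:64 6:36 4:16 3:9 2:4 1:1  a_24=850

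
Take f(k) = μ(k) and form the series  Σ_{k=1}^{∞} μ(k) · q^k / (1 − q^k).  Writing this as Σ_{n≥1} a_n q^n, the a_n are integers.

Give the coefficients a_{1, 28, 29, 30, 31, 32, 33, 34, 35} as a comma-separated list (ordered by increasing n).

1, 0, 0, 0, 0, 0, 0, 0, 0

q^1  k|1↦μ(k): 1:1  a_1=1
d|28:{1,2,4,7,14,28}  Σμ=1+(-1)+0+(-1)+1+0=0
d|29:{1,29}  Σμ=1+(-1)=0
[q^30] μ(1)=1,μ(2)=-1,μ(3)=-1,μ(5)=-1,μ(6)=1,μ(10)=1,μ(15)=1,μ(30)=-1 ⇒ 0
q^31  k|31↦μ(k): 31:-1 1:1  a_31=0
d|32:{32,16,8,4,2,1}  Σμ=0+0+0+0+(-1)+1=0
q^33  k|33↦μ(k): 1:1 3:-1 11:-1 33:1  a_33=0
q^34  k|34↦μ(k): 34:1 17:-1 2:-1 1:1  a_34=0
n=35: 1·35 5·7 7·5 35·1  μ→[1+(-1)+(-1)+1]=0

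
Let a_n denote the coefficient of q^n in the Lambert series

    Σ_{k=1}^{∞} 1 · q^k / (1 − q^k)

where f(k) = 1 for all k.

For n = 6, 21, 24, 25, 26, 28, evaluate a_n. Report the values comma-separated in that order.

n=6: 6·1 3·2 2·3 1·6  f→[1+1+1+1]=4
n=21: 21·1 7·3 3·7 1·21  f→[1+1+1+1]=4
d|24:{24,12,8,6,4,3,2,1}  Σf=1+1+1+1+1+1+1+1=8
n=25: 1·25 5·5 25·1  f→[1+1+1]=3
q^26  k|26↦f(k): 1:1 2:1 13:1 26:1  a_26=4
d|28:{28,14,7,4,2,1}  Σf=1+1+1+1+1+1=6

4, 4, 8, 3, 4, 6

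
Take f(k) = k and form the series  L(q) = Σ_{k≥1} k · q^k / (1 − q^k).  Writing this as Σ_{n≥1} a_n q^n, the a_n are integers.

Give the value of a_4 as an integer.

a_4 = 7

n=4: 1·4 2·2 4·1  f→[1+2+4]=7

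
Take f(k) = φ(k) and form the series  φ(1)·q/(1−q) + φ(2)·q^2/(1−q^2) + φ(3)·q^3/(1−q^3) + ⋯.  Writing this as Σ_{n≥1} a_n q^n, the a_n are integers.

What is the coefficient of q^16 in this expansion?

d|16:{1,2,4,8,16}  Σφ=1+1+2+4+8=16

a_16 = 16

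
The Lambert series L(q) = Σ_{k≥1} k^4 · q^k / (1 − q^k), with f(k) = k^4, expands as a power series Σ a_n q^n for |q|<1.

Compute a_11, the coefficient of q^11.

a_11 = 14642

n=11: 1·11 11·1  f→[1+14641]=14642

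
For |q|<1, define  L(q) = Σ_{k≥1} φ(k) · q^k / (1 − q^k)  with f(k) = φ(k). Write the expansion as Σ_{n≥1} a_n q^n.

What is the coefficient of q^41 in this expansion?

d|41:{1,41}  Σφ=1+40=41

a_41 = 41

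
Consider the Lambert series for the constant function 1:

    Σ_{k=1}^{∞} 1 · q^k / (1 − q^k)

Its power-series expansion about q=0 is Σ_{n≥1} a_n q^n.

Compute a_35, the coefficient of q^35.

a_35 = 4

n=35: 1·35 5·7 7·5 35·1  f→[1+1+1+1]=4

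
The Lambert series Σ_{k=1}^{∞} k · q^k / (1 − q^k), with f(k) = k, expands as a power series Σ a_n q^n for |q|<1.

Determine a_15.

d|15:{15,5,3,1}  Σf=15+5+3+1=24

a_15 = 24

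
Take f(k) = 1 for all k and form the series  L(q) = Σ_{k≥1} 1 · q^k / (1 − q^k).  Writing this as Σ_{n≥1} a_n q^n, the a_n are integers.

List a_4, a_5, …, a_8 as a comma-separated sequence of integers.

q^4  k|4↦f(k): 1:1 2:1 4:1  a_4=3
q^5  k|5↦f(k): 1:1 5:1  a_5=2
d|6:{1,2,3,6}  Σf=1+1+1+1=4
q^7  k|7↦f(k): 1:1 7:1  a_7=2
n=8: 8·1 4·2 2·4 1·8  f→[1+1+1+1]=4

3, 2, 4, 2, 4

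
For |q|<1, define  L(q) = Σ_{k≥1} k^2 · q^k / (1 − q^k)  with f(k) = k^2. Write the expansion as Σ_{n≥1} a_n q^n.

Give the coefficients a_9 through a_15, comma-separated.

91, 130, 122, 210, 170, 250, 260

[q^9] f(1)=1,f(3)=9,f(9)=81 ⇒ 91
[q^10] f(10)=100,f(5)=25,f(2)=4,f(1)=1 ⇒ 130
d|11:{1,11}  Σf=1+121=122
n=12: 1·12 2·6 3·4 4·3 6·2 12·1  f→[1+4+9+16+36+144]=210
q^13  k|13↦f(k): 13:169 1:1  a_13=170
d|14:{14,7,2,1}  Σf=196+49+4+1=250
d|15:{1,3,5,15}  Σf=1+9+25+225=260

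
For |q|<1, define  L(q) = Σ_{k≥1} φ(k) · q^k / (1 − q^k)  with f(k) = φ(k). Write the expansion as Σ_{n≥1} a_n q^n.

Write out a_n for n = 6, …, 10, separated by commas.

[q^6] φ(1)=1,φ(2)=1,φ(3)=2,φ(6)=2 ⇒ 6
[q^7] φ(1)=1,φ(7)=6 ⇒ 7
n=8: 8·1 4·2 2·4 1·8  φ→[4+2+1+1]=8
[q^9] φ(1)=1,φ(3)=2,φ(9)=6 ⇒ 9
d|10:{10,5,2,1}  Σφ=4+4+1+1=10

6, 7, 8, 9, 10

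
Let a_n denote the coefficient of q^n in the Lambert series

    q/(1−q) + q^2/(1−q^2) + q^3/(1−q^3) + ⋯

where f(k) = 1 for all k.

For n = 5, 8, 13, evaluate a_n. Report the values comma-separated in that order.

q^5  k|5↦f(k): 1:1 5:1  a_5=2
q^8  k|8↦f(k): 8:1 4:1 2:1 1:1  a_8=4
n=13: 1·13 13·1  f→[1+1]=2

2, 4, 2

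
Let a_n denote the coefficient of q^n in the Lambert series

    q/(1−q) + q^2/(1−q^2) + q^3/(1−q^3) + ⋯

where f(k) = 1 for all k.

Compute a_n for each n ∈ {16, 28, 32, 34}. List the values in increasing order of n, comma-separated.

[q^16] f(16)=1,f(8)=1,f(4)=1,f(2)=1,f(1)=1 ⇒ 5
[q^28] f(28)=1,f(14)=1,f(7)=1,f(4)=1,f(2)=1,f(1)=1 ⇒ 6
d|32:{32,16,8,4,2,1}  Σf=1+1+1+1+1+1=6
d|34:{1,2,17,34}  Σf=1+1+1+1=4

5, 6, 6, 4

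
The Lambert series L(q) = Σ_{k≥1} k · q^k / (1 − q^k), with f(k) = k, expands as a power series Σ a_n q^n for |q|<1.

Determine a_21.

a_21 = 32

n=21: 21·1 7·3 3·7 1·21  f→[21+7+3+1]=32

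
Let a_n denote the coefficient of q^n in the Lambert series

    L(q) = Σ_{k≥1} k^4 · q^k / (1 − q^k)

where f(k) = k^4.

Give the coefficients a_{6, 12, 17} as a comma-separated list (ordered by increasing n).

1394, 22386, 83522

n=6: 1·6 2·3 3·2 6·1  f→[1+16+81+1296]=1394
[q^12] f(12)=20736,f(6)=1296,f(4)=256,f(3)=81,f(2)=16,f(1)=1 ⇒ 22386
n=17: 1·17 17·1  f→[1+83521]=83522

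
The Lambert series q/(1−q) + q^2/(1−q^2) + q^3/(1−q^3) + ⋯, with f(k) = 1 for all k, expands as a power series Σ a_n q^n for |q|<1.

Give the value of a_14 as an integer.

d|14:{1,2,7,14}  Σf=1+1+1+1=4

a_14 = 4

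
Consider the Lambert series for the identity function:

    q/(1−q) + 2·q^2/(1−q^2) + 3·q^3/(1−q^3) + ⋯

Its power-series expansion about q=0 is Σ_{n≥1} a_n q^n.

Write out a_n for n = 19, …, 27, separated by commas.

d|19:{1,19}  Σf=1+19=20
d|20:{1,2,4,5,10,20}  Σf=1+2+4+5+10+20=42
[q^21] f(21)=21,f(7)=7,f(3)=3,f(1)=1 ⇒ 32
[q^22] f(22)=22,f(11)=11,f(2)=2,f(1)=1 ⇒ 36
d|23:{23,1}  Σf=23+1=24
[q^24] f(1)=1,f(2)=2,f(3)=3,f(4)=4,f(6)=6,f(8)=8,f(12)=12,f(24)=24 ⇒ 60
d|25:{25,5,1}  Σf=25+5+1=31
d|26:{1,2,13,26}  Σf=1+2+13+26=42
[q^27] f(1)=1,f(3)=3,f(9)=9,f(27)=27 ⇒ 40

20, 42, 32, 36, 24, 60, 31, 42, 40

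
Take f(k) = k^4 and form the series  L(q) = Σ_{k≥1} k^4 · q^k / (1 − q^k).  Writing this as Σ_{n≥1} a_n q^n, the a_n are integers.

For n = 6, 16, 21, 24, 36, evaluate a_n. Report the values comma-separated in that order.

1394, 69905, 196964, 358258, 1813539

q^6  k|6↦f(k): 6:1296 3:81 2:16 1:1  a_6=1394
d|16:{1,2,4,8,16}  Σf=1+16+256+4096+65536=69905
q^21  k|21↦f(k): 1:1 3:81 7:2401 21:194481  a_21=196964
d|24:{24,12,8,6,4,3,2,1}  Σf=331776+20736+4096+1296+256+81+16+1=358258
q^36  k|36↦f(k): 1:1 2:16 3:81 4:256 6:1296 9:6561 12:20736 18:104976 36:1679616  a_36=1813539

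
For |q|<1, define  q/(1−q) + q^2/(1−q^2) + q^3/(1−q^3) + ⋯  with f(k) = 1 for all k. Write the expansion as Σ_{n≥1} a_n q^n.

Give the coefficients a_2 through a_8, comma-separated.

q^2  k|2↦f(k): 2:1 1:1  a_2=2
[q^3] f(3)=1,f(1)=1 ⇒ 2
n=4: 4·1 2·2 1·4  f→[1+1+1]=3
q^5  k|5↦f(k): 5:1 1:1  a_5=2
q^6  k|6↦f(k): 6:1 3:1 2:1 1:1  a_6=4
[q^7] f(7)=1,f(1)=1 ⇒ 2
d|8:{8,4,2,1}  Σf=1+1+1+1=4

2, 2, 3, 2, 4, 2, 4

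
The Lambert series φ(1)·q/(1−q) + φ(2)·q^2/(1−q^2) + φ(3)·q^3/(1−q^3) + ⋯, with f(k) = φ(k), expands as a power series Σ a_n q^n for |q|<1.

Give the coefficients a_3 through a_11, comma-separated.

q^3  k|3↦φ(k): 3:2 1:1  a_3=3
[q^4] φ(4)=2,φ(2)=1,φ(1)=1 ⇒ 4
d|5:{5,1}  Σφ=4+1=5
n=6: 1·6 2·3 3·2 6·1  φ→[1+1+2+2]=6
n=7: 7·1 1·7  φ→[6+1]=7
[q^8] φ(1)=1,φ(2)=1,φ(4)=2,φ(8)=4 ⇒ 8
q^9  k|9↦φ(k): 9:6 3:2 1:1  a_9=9
[q^10] φ(1)=1,φ(2)=1,φ(5)=4,φ(10)=4 ⇒ 10
n=11: 1·11 11·1  φ→[1+10]=11

3, 4, 5, 6, 7, 8, 9, 10, 11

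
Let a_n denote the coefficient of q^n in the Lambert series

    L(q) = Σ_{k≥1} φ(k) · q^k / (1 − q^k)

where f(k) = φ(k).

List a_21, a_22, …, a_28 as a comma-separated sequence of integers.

q^21  k|21↦φ(k): 1:1 3:2 7:6 21:12  a_21=21
[q^22] φ(22)=10,φ(11)=10,φ(2)=1,φ(1)=1 ⇒ 22
[q^23] φ(1)=1,φ(23)=22 ⇒ 23
[q^24] φ(24)=8,φ(12)=4,φ(8)=4,φ(6)=2,φ(4)=2,φ(3)=2,φ(2)=1,φ(1)=1 ⇒ 24
q^25  k|25↦φ(k): 1:1 5:4 25:20  a_25=25
n=26: 26·1 13·2 2·13 1·26  φ→[12+12+1+1]=26
[q^27] φ(27)=18,φ(9)=6,φ(3)=2,φ(1)=1 ⇒ 27
n=28: 1·28 2·14 4·7 7·4 14·2 28·1  φ→[1+1+2+6+6+12]=28

21, 22, 23, 24, 25, 26, 27, 28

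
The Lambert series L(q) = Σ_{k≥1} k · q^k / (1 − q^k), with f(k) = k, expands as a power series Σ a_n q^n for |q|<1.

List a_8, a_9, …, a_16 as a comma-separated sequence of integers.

n=8: 1·8 2·4 4·2 8·1  f→[1+2+4+8]=15
[q^9] f(9)=9,f(3)=3,f(1)=1 ⇒ 13
[q^10] f(10)=10,f(5)=5,f(2)=2,f(1)=1 ⇒ 18
n=11: 1·11 11·1  f→[1+11]=12
d|12:{1,2,3,4,6,12}  Σf=1+2+3+4+6+12=28
d|13:{1,13}  Σf=1+13=14
[q^14] f(1)=1,f(2)=2,f(7)=7,f(14)=14 ⇒ 24
q^15  k|15↦f(k): 1:1 3:3 5:5 15:15  a_15=24
d|16:{16,8,4,2,1}  Σf=16+8+4+2+1=31

15, 13, 18, 12, 28, 14, 24, 24, 31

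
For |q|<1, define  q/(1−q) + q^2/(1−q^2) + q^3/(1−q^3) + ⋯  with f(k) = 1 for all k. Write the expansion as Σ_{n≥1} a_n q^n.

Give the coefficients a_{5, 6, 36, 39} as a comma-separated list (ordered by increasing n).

n=5: 5·1 1·5  f→[1+1]=2
n=6: 1·6 2·3 3·2 6·1  f→[1+1+1+1]=4
n=36: 36·1 18·2 12·3 9·4 6·6 4·9 3·12 2·18 1·36  f→[1+1+1+1+1+1+1+1+1]=9
[q^39] f(1)=1,f(3)=1,f(13)=1,f(39)=1 ⇒ 4

2, 4, 9, 4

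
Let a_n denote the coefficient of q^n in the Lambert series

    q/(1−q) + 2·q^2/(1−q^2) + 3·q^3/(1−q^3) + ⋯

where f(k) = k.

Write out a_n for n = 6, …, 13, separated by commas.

12, 8, 15, 13, 18, 12, 28, 14

[q^6] f(1)=1,f(2)=2,f(3)=3,f(6)=6 ⇒ 12
q^7  k|7↦f(k): 1:1 7:7  a_7=8
[q^8] f(8)=8,f(4)=4,f(2)=2,f(1)=1 ⇒ 15
[q^9] f(9)=9,f(3)=3,f(1)=1 ⇒ 13
[q^10] f(1)=1,f(2)=2,f(5)=5,f(10)=10 ⇒ 18
n=11: 1·11 11·1  f→[1+11]=12
n=12: 1·12 2·6 3·4 4·3 6·2 12·1  f→[1+2+3+4+6+12]=28
[q^13] f(1)=1,f(13)=13 ⇒ 14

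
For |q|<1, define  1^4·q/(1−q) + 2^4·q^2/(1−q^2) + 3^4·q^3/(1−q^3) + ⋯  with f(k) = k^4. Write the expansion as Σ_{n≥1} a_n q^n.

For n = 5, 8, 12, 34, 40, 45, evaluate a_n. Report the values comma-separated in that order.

d|5:{5,1}  Σf=625+1=626
[q^8] f(1)=1,f(2)=16,f(4)=256,f(8)=4096 ⇒ 4369
n=12: 12·1 6·2 4·3 3·4 2·6 1·12  f→[20736+1296+256+81+16+1]=22386
q^34  k|34↦f(k): 34:1336336 17:83521 2:16 1:1  a_34=1419874
d|40:{40,20,10,8,5,4,2,1}  Σf=2560000+160000+10000+4096+625+256+16+1=2734994
n=45: 1·45 3·15 5·9 9·5 15·3 45·1  f→[1+81+625+6561+50625+4100625]=4158518

626, 4369, 22386, 1419874, 2734994, 4158518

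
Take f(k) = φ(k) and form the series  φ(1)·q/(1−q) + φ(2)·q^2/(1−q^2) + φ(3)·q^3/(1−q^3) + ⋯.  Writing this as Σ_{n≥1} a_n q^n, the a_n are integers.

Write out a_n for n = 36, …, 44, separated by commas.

q^36  k|36↦φ(k): 1:1 2:1 3:2 4:2 6:2 9:6 12:4 18:6 36:12  a_36=36
d|37:{1,37}  Σφ=1+36=37
d|38:{1,2,19,38}  Σφ=1+1+18+18=38
[q^39] φ(1)=1,φ(3)=2,φ(13)=12,φ(39)=24 ⇒ 39
n=40: 40·1 20·2 10·4 8·5 5·8 4·10 2·20 1·40  φ→[16+8+4+4+4+2+1+1]=40
n=41: 1·41 41·1  φ→[1+40]=41
[q^42] φ(1)=1,φ(2)=1,φ(3)=2,φ(6)=2,φ(7)=6,φ(14)=6,φ(21)=12,φ(42)=12 ⇒ 42
d|43:{43,1}  Σφ=42+1=43
q^44  k|44↦φ(k): 1:1 2:1 4:2 11:10 22:10 44:20  a_44=44

36, 37, 38, 39, 40, 41, 42, 43, 44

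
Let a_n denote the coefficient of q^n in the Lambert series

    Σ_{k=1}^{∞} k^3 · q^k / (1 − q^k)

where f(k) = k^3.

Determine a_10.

a_10 = 1134

n=10: 10·1 5·2 2·5 1·10  f→[1000+125+8+1]=1134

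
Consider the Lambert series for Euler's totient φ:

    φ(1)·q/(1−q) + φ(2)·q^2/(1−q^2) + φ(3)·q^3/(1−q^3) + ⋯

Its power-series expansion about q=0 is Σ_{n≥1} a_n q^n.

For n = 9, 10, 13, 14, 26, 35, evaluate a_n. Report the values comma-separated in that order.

[q^9] φ(1)=1,φ(3)=2,φ(9)=6 ⇒ 9
n=10: 1·10 2·5 5·2 10·1  φ→[1+1+4+4]=10
[q^13] φ(1)=1,φ(13)=12 ⇒ 13
d|14:{14,7,2,1}  Σφ=6+6+1+1=14
[q^26] φ(1)=1,φ(2)=1,φ(13)=12,φ(26)=12 ⇒ 26
d|35:{35,7,5,1}  Σφ=24+6+4+1=35

9, 10, 13, 14, 26, 35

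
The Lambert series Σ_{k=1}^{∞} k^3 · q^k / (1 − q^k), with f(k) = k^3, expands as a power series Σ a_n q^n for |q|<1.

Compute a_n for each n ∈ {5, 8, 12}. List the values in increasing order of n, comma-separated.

n=5: 5·1 1·5  f→[125+1]=126
q^8  k|8↦f(k): 1:1 2:8 4:64 8:512  a_8=585
q^12  k|12↦f(k): 12:1728 6:216 4:64 3:27 2:8 1:1  a_12=2044

126, 585, 2044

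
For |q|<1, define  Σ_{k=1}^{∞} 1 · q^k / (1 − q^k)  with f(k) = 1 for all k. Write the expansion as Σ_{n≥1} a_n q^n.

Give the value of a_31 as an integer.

a_31 = 2

[q^31] f(1)=1,f(31)=1 ⇒ 2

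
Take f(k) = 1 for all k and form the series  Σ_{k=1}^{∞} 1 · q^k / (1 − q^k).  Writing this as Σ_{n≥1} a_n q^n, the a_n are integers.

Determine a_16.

a_16 = 5

q^16  k|16↦f(k): 16:1 8:1 4:1 2:1 1:1  a_16=5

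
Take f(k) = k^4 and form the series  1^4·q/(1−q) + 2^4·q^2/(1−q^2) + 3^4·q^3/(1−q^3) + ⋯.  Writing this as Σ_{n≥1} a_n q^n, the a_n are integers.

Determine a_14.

a_14 = 40834

d|14:{14,7,2,1}  Σf=38416+2401+16+1=40834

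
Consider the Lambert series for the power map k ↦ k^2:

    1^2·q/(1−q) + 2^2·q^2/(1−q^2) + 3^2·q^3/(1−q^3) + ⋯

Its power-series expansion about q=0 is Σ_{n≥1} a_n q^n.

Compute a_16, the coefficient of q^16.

a_16 = 341

q^16  k|16↦f(k): 1:1 2:4 4:16 8:64 16:256  a_16=341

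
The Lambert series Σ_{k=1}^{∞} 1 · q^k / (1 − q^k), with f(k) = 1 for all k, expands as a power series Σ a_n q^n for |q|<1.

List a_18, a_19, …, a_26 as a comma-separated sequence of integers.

6, 2, 6, 4, 4, 2, 8, 3, 4

[q^18] f(1)=1,f(2)=1,f(3)=1,f(6)=1,f(9)=1,f(18)=1 ⇒ 6
d|19:{19,1}  Σf=1+1=2
n=20: 1·20 2·10 4·5 5·4 10·2 20·1  f→[1+1+1+1+1+1]=6
q^21  k|21↦f(k): 1:1 3:1 7:1 21:1  a_21=4
d|22:{22,11,2,1}  Σf=1+1+1+1=4
d|23:{1,23}  Σf=1+1=2
[q^24] f(1)=1,f(2)=1,f(3)=1,f(4)=1,f(6)=1,f(8)=1,f(12)=1,f(24)=1 ⇒ 8
q^25  k|25↦f(k): 25:1 5:1 1:1  a_25=3
q^26  k|26↦f(k): 26:1 13:1 2:1 1:1  a_26=4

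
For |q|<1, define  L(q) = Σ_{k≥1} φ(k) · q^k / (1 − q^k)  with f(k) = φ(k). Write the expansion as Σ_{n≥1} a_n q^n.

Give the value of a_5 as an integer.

n=5: 1·5 5·1  φ→[1+4]=5

a_5 = 5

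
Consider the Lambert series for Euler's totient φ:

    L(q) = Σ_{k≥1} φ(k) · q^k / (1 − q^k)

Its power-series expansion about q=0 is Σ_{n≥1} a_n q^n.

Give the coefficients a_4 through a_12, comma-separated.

d|4:{1,2,4}  Σφ=1+1+2=4
q^5  k|5↦φ(k): 1:1 5:4  a_5=5
[q^6] φ(1)=1,φ(2)=1,φ(3)=2,φ(6)=2 ⇒ 6
n=7: 1·7 7·1  φ→[1+6]=7
q^8  k|8↦φ(k): 1:1 2:1 4:2 8:4  a_8=8
q^9  k|9↦φ(k): 1:1 3:2 9:6  a_9=9
q^10  k|10↦φ(k): 1:1 2:1 5:4 10:4  a_10=10
[q^11] φ(11)=10,φ(1)=1 ⇒ 11
d|12:{12,6,4,3,2,1}  Σφ=4+2+2+2+1+1=12

4, 5, 6, 7, 8, 9, 10, 11, 12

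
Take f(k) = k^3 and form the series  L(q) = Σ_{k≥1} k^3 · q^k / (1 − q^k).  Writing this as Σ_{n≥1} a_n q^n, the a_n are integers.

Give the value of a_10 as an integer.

a_10 = 1134

n=10: 1·10 2·5 5·2 10·1  f→[1+8+125+1000]=1134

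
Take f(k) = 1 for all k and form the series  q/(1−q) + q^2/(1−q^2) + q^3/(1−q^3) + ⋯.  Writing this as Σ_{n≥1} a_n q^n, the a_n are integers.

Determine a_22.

a_22 = 4

d|22:{22,11,2,1}  Σf=1+1+1+1=4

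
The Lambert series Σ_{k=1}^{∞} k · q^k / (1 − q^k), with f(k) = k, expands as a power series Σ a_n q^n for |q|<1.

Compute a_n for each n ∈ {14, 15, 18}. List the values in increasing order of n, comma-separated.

24, 24, 39

[q^14] f(14)=14,f(7)=7,f(2)=2,f(1)=1 ⇒ 24
n=15: 15·1 5·3 3·5 1·15  f→[15+5+3+1]=24
[q^18] f(1)=1,f(2)=2,f(3)=3,f(6)=6,f(9)=9,f(18)=18 ⇒ 39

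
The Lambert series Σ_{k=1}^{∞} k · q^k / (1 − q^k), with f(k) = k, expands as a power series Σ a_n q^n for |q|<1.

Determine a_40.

a_40 = 90

n=40: 1·40 2·20 4·10 5·8 8·5 10·4 20·2 40·1  f→[1+2+4+5+8+10+20+40]=90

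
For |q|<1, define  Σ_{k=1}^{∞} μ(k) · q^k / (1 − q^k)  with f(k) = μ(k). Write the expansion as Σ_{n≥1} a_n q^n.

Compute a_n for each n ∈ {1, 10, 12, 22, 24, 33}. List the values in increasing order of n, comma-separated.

1, 0, 0, 0, 0, 0

d|1:{1}  Σμ=1=1
q^10  k|10↦μ(k): 10:1 5:-1 2:-1 1:1  a_10=0
n=12: 12·1 6·2 4·3 3·4 2·6 1·12  μ→[0+1+0+(-1)+(-1)+1]=0
n=22: 22·1 11·2 2·11 1·22  μ→[1+(-1)+(-1)+1]=0
[q^24] μ(24)=0,μ(12)=0,μ(8)=0,μ(6)=1,μ(4)=0,μ(3)=-1,μ(2)=-1,μ(1)=1 ⇒ 0
n=33: 33·1 11·3 3·11 1·33  μ→[1+(-1)+(-1)+1]=0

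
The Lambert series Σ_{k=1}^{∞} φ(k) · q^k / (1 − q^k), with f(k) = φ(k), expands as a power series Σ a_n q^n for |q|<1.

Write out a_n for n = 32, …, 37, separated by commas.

q^32  k|32↦φ(k): 1:1 2:1 4:2 8:4 16:8 32:16  a_32=32
d|33:{1,3,11,33}  Σφ=1+2+10+20=33
q^34  k|34↦φ(k): 34:16 17:16 2:1 1:1  a_34=34
q^35  k|35↦φ(k): 35:24 7:6 5:4 1:1  a_35=35
d|36:{1,2,3,4,6,9,12,18,36}  Σφ=1+1+2+2+2+6+4+6+12=36
[q^37] φ(37)=36,φ(1)=1 ⇒ 37

32, 33, 34, 35, 36, 37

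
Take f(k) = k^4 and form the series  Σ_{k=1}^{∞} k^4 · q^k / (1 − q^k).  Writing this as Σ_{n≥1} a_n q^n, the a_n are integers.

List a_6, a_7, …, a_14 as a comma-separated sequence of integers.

1394, 2402, 4369, 6643, 10642, 14642, 22386, 28562, 40834

n=6: 6·1 3·2 2·3 1·6  f→[1296+81+16+1]=1394
n=7: 1·7 7·1  f→[1+2401]=2402
[q^8] f(8)=4096,f(4)=256,f(2)=16,f(1)=1 ⇒ 4369
n=9: 9·1 3·3 1·9  f→[6561+81+1]=6643
d|10:{1,2,5,10}  Σf=1+16+625+10000=10642
n=11: 11·1 1·11  f→[14641+1]=14642
[q^12] f(1)=1,f(2)=16,f(3)=81,f(4)=256,f(6)=1296,f(12)=20736 ⇒ 22386
q^13  k|13↦f(k): 1:1 13:28561  a_13=28562
[q^14] f(14)=38416,f(7)=2401,f(2)=16,f(1)=1 ⇒ 40834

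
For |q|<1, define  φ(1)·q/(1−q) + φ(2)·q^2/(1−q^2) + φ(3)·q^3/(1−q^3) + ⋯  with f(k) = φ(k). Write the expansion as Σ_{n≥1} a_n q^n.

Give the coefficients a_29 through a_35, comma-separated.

n=29: 29·1 1·29  φ→[28+1]=29
d|30:{1,2,3,5,6,10,15,30}  Σφ=1+1+2+4+2+4+8+8=30
n=31: 31·1 1·31  φ→[30+1]=31
[q^32] φ(32)=16,φ(16)=8,φ(8)=4,φ(4)=2,φ(2)=1,φ(1)=1 ⇒ 32
n=33: 1·33 3·11 11·3 33·1  φ→[1+2+10+20]=33
[q^34] φ(1)=1,φ(2)=1,φ(17)=16,φ(34)=16 ⇒ 34
q^35  k|35↦φ(k): 1:1 5:4 7:6 35:24  a_35=35

29, 30, 31, 32, 33, 34, 35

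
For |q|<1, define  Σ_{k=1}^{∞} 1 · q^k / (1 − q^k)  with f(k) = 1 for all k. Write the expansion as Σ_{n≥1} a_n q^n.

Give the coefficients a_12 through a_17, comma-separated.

q^12  k|12↦f(k): 1:1 2:1 3:1 4:1 6:1 12:1  a_12=6
q^13  k|13↦f(k): 13:1 1:1  a_13=2
n=14: 1·14 2·7 7·2 14·1  f→[1+1+1+1]=4
[q^15] f(1)=1,f(3)=1,f(5)=1,f(15)=1 ⇒ 4
q^16  k|16↦f(k): 16:1 8:1 4:1 2:1 1:1  a_16=5
q^17  k|17↦f(k): 1:1 17:1  a_17=2

6, 2, 4, 4, 5, 2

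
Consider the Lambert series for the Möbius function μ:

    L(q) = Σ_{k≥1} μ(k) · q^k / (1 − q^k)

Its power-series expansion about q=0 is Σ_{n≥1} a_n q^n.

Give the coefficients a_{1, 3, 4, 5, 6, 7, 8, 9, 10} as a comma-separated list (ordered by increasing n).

n=1: 1·1  μ→[1]=1
d|3:{1,3}  Σμ=1+(-1)=0
[q^4] μ(4)=0,μ(2)=-1,μ(1)=1 ⇒ 0
d|5:{5,1}  Σμ=(-1)+1=0
q^6  k|6↦μ(k): 6:1 3:-1 2:-1 1:1  a_6=0
d|7:{1,7}  Σμ=1+(-1)=0
[q^8] μ(1)=1,μ(2)=-1,μ(4)=0,μ(8)=0 ⇒ 0
d|9:{9,3,1}  Σμ=0+(-1)+1=0
d|10:{10,5,2,1}  Σμ=1+(-1)+(-1)+1=0

1, 0, 0, 0, 0, 0, 0, 0, 0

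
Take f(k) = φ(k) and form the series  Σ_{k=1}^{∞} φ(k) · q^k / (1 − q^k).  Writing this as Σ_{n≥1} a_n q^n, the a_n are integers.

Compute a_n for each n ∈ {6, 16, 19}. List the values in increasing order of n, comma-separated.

q^6  k|6↦φ(k): 6:2 3:2 2:1 1:1  a_6=6
d|16:{16,8,4,2,1}  Σφ=8+4+2+1+1=16
[q^19] φ(19)=18,φ(1)=1 ⇒ 19

6, 16, 19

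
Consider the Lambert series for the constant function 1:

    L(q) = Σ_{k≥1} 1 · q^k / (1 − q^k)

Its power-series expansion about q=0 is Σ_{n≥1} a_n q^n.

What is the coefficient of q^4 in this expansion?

d|4:{4,2,1}  Σf=1+1+1=3

a_4 = 3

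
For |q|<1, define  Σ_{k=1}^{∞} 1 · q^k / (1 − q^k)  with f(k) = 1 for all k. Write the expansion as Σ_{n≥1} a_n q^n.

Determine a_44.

a_44 = 6

d|44:{1,2,4,11,22,44}  Σf=1+1+1+1+1+1=6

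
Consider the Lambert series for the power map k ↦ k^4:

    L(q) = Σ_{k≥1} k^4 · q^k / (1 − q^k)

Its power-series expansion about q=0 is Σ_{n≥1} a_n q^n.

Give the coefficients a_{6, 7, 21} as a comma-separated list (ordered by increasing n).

1394, 2402, 196964

[q^6] f(1)=1,f(2)=16,f(3)=81,f(6)=1296 ⇒ 1394
q^7  k|7↦f(k): 7:2401 1:1  a_7=2402
n=21: 21·1 7·3 3·7 1·21  f→[194481+2401+81+1]=196964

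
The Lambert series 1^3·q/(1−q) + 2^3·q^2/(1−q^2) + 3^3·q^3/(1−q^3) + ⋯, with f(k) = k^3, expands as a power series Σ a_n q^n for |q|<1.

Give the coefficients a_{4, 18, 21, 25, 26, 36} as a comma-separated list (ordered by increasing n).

n=4: 4·1 2·2 1·4  f→[64+8+1]=73
[q^18] f(18)=5832,f(9)=729,f(6)=216,f(3)=27,f(2)=8,f(1)=1 ⇒ 6813
d|21:{21,7,3,1}  Σf=9261+343+27+1=9632
d|25:{25,5,1}  Σf=15625+125+1=15751
q^26  k|26↦f(k): 26:17576 13:2197 2:8 1:1  a_26=19782
[q^36] f(1)=1,f(2)=8,f(3)=27,f(4)=64,f(6)=216,f(9)=729,f(12)=1728,f(18)=5832,f(36)=46656 ⇒ 55261

73, 6813, 9632, 15751, 19782, 55261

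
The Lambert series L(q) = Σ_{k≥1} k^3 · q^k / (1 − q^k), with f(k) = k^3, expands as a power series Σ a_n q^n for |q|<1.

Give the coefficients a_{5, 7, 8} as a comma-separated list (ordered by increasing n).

126, 344, 585

q^5  k|5↦f(k): 5:125 1:1  a_5=126
d|7:{1,7}  Σf=1+343=344
[q^8] f(8)=512,f(4)=64,f(2)=8,f(1)=1 ⇒ 585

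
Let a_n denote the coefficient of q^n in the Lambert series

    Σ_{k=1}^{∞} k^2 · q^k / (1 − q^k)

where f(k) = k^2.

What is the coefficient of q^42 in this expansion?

a_42 = 2500

n=42: 42·1 21·2 14·3 7·6 6·7 3·14 2·21 1·42  f→[1764+441+196+49+36+9+4+1]=2500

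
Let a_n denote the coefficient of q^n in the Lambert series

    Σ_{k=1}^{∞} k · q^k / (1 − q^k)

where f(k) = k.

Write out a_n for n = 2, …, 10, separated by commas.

3, 4, 7, 6, 12, 8, 15, 13, 18

n=2: 1·2 2·1  f→[1+2]=3
[q^3] f(3)=3,f(1)=1 ⇒ 4
d|4:{1,2,4}  Σf=1+2+4=7
q^5  k|5↦f(k): 5:5 1:1  a_5=6
d|6:{1,2,3,6}  Σf=1+2+3+6=12
d|7:{7,1}  Σf=7+1=8
d|8:{8,4,2,1}  Σf=8+4+2+1=15
d|9:{1,3,9}  Σf=1+3+9=13
q^10  k|10↦f(k): 10:10 5:5 2:2 1:1  a_10=18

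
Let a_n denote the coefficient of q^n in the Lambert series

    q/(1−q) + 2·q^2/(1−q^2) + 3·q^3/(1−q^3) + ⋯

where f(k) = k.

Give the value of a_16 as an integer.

a_16 = 31

n=16: 1·16 2·8 4·4 8·2 16·1  f→[1+2+4+8+16]=31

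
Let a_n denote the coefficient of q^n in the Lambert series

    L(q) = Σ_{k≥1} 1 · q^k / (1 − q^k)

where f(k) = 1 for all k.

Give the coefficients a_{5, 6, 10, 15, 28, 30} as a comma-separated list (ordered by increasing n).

2, 4, 4, 4, 6, 8

n=5: 5·1 1·5  f→[1+1]=2
d|6:{1,2,3,6}  Σf=1+1+1+1=4
d|10:{10,5,2,1}  Σf=1+1+1+1=4
d|15:{1,3,5,15}  Σf=1+1+1+1=4
q^28  k|28↦f(k): 28:1 14:1 7:1 4:1 2:1 1:1  a_28=6
[q^30] f(1)=1,f(2)=1,f(3)=1,f(5)=1,f(6)=1,f(10)=1,f(15)=1,f(30)=1 ⇒ 8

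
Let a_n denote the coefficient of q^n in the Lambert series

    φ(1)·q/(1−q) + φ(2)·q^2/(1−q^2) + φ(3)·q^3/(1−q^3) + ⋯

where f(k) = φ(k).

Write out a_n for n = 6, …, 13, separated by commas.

[q^6] φ(1)=1,φ(2)=1,φ(3)=2,φ(6)=2 ⇒ 6
q^7  k|7↦φ(k): 1:1 7:6  a_7=7
[q^8] φ(8)=4,φ(4)=2,φ(2)=1,φ(1)=1 ⇒ 8
d|9:{9,3,1}  Σφ=6+2+1=9
n=10: 1·10 2·5 5·2 10·1  φ→[1+1+4+4]=10
q^11  k|11↦φ(k): 11:10 1:1  a_11=11
q^12  k|12↦φ(k): 12:4 6:2 4:2 3:2 2:1 1:1  a_12=12
n=13: 1·13 13·1  φ→[1+12]=13

6, 7, 8, 9, 10, 11, 12, 13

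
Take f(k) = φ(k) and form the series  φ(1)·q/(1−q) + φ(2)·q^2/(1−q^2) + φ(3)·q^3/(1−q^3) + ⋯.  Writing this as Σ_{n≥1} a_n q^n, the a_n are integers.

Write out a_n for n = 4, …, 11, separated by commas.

d|4:{1,2,4}  Σφ=1+1+2=4
n=5: 5·1 1·5  φ→[4+1]=5
q^6  k|6↦φ(k): 1:1 2:1 3:2 6:2  a_6=6
q^7  k|7↦φ(k): 1:1 7:6  a_7=7
n=8: 8·1 4·2 2·4 1·8  φ→[4+2+1+1]=8
d|9:{9,3,1}  Σφ=6+2+1=9
[q^10] φ(10)=4,φ(5)=4,φ(2)=1,φ(1)=1 ⇒ 10
q^11  k|11↦φ(k): 11:10 1:1  a_11=11

4, 5, 6, 7, 8, 9, 10, 11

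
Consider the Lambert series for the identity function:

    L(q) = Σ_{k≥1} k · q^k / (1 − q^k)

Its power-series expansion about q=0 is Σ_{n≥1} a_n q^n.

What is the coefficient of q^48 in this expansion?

d|48:{48,24,16,12,8,6,4,3,2,1}  Σf=48+24+16+12+8+6+4+3+2+1=124

a_48 = 124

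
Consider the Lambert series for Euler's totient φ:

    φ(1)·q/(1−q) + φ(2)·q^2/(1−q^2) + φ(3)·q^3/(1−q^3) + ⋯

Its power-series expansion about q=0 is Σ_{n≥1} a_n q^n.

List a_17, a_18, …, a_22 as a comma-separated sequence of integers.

n=17: 1·17 17·1  φ→[1+16]=17
d|18:{18,9,6,3,2,1}  Σφ=6+6+2+2+1+1=18
q^19  k|19↦φ(k): 1:1 19:18  a_19=19
n=20: 1·20 2·10 4·5 5·4 10·2 20·1  φ→[1+1+2+4+4+8]=20
d|21:{1,3,7,21}  Σφ=1+2+6+12=21
d|22:{1,2,11,22}  Σφ=1+1+10+10=22

17, 18, 19, 20, 21, 22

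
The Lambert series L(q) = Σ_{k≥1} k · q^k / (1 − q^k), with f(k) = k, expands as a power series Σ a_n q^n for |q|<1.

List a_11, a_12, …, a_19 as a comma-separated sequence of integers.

n=11: 11·1 1·11  f→[11+1]=12
[q^12] f(1)=1,f(2)=2,f(3)=3,f(4)=4,f(6)=6,f(12)=12 ⇒ 28
[q^13] f(13)=13,f(1)=1 ⇒ 14
d|14:{14,7,2,1}  Σf=14+7+2+1=24
[q^15] f(15)=15,f(5)=5,f(3)=3,f(1)=1 ⇒ 24
[q^16] f(16)=16,f(8)=8,f(4)=4,f(2)=2,f(1)=1 ⇒ 31
[q^17] f(1)=1,f(17)=17 ⇒ 18
n=18: 1·18 2·9 3·6 6·3 9·2 18·1  f→[1+2+3+6+9+18]=39
q^19  k|19↦f(k): 19:19 1:1  a_19=20

12, 28, 14, 24, 24, 31, 18, 39, 20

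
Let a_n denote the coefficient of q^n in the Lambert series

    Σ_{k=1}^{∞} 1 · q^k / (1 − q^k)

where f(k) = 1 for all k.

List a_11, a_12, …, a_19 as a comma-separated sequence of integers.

d|11:{11,1}  Σf=1+1=2
n=12: 12·1 6·2 4·3 3·4 2·6 1·12  f→[1+1+1+1+1+1]=6
n=13: 13·1 1·13  f→[1+1]=2
n=14: 1·14 2·7 7·2 14·1  f→[1+1+1+1]=4
n=15: 1·15 3·5 5·3 15·1  f→[1+1+1+1]=4
d|16:{16,8,4,2,1}  Σf=1+1+1+1+1=5
[q^17] f(17)=1,f(1)=1 ⇒ 2
d|18:{18,9,6,3,2,1}  Σf=1+1+1+1+1+1=6
d|19:{1,19}  Σf=1+1=2

2, 6, 2, 4, 4, 5, 2, 6, 2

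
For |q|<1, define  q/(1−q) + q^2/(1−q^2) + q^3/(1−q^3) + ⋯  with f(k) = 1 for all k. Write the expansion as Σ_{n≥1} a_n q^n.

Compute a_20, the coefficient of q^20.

a_20 = 6

[q^20] f(20)=1,f(10)=1,f(5)=1,f(4)=1,f(2)=1,f(1)=1 ⇒ 6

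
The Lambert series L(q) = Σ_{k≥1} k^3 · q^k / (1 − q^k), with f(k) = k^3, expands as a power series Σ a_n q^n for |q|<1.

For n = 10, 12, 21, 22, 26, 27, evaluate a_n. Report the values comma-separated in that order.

d|10:{1,2,5,10}  Σf=1+8+125+1000=1134
d|12:{1,2,3,4,6,12}  Σf=1+8+27+64+216+1728=2044
q^21  k|21↦f(k): 1:1 3:27 7:343 21:9261  a_21=9632
[q^22] f(22)=10648,f(11)=1331,f(2)=8,f(1)=1 ⇒ 11988
d|26:{26,13,2,1}  Σf=17576+2197+8+1=19782
d|27:{1,3,9,27}  Σf=1+27+729+19683=20440

1134, 2044, 9632, 11988, 19782, 20440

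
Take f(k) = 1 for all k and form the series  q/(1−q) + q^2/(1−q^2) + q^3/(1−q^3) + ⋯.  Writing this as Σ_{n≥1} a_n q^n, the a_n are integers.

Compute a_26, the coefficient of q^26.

a_26 = 4

n=26: 26·1 13·2 2·13 1·26  f→[1+1+1+1]=4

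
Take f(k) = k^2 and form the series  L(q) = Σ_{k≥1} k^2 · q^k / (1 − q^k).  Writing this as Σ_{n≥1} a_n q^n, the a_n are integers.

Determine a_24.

a_24 = 850

[q^24] f(24)=576,f(12)=144,f(8)=64,f(6)=36,f(4)=16,f(3)=9,f(2)=4,f(1)=1 ⇒ 850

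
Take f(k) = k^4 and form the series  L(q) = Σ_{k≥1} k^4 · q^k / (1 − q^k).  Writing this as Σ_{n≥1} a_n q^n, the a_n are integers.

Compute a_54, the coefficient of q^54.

q^54  k|54↦f(k): 1:1 2:16 3:81 6:1296 9:6561 18:104976 27:531441 54:8503056  a_54=9147428

a_54 = 9147428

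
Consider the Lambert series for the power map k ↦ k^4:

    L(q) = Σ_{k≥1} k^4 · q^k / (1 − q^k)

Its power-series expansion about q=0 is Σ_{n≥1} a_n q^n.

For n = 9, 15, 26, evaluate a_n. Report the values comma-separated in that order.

[q^9] f(9)=6561,f(3)=81,f(1)=1 ⇒ 6643
q^15  k|15↦f(k): 1:1 3:81 5:625 15:50625  a_15=51332
d|26:{1,2,13,26}  Σf=1+16+28561+456976=485554

6643, 51332, 485554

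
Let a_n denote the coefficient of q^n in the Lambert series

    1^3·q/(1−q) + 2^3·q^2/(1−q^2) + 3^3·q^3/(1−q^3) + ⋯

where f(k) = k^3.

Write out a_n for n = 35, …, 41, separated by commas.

43344, 55261, 50654, 61740, 61544, 73710, 68922

d|35:{1,5,7,35}  Σf=1+125+343+42875=43344
n=36: 36·1 18·2 12·3 9·4 6·6 4·9 3·12 2·18 1·36  f→[46656+5832+1728+729+216+64+27+8+1]=55261
[q^37] f(37)=50653,f(1)=1 ⇒ 50654
n=38: 38·1 19·2 2·19 1·38  f→[54872+6859+8+1]=61740
n=39: 1·39 3·13 13·3 39·1  f→[1+27+2197+59319]=61544
[q^40] f(1)=1,f(2)=8,f(4)=64,f(5)=125,f(8)=512,f(10)=1000,f(20)=8000,f(40)=64000 ⇒ 73710
[q^41] f(41)=68921,f(1)=1 ⇒ 68922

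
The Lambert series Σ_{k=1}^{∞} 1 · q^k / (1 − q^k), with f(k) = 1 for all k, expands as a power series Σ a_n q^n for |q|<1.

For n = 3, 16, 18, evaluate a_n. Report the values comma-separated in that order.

n=3: 1·3 3·1  f→[1+1]=2
d|16:{1,2,4,8,16}  Σf=1+1+1+1+1=5
q^18  k|18↦f(k): 1:1 2:1 3:1 6:1 9:1 18:1  a_18=6

2, 5, 6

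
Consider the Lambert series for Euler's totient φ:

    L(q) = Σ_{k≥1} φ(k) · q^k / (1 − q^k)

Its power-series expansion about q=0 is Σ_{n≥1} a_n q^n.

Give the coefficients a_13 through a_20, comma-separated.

q^13  k|13↦φ(k): 13:12 1:1  a_13=13
d|14:{14,7,2,1}  Σφ=6+6+1+1=14
n=15: 15·1 5·3 3·5 1·15  φ→[8+4+2+1]=15
n=16: 1·16 2·8 4·4 8·2 16·1  φ→[1+1+2+4+8]=16
d|17:{17,1}  Σφ=16+1=17
[q^18] φ(18)=6,φ(9)=6,φ(6)=2,φ(3)=2,φ(2)=1,φ(1)=1 ⇒ 18
n=19: 1·19 19·1  φ→[1+18]=19
q^20  k|20↦φ(k): 20:8 10:4 5:4 4:2 2:1 1:1  a_20=20

13, 14, 15, 16, 17, 18, 19, 20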